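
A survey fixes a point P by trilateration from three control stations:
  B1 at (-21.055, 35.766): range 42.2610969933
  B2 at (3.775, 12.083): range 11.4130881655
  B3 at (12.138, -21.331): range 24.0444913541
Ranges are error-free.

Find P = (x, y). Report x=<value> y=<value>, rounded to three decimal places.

eq1: (x + 21.055)² + (y − 35.766)² = 42.2610969933²
eq2: (x − 3.775)² + (y − 12.083)² = 11.4130881655²
eq3: (x − 12.138)² + (y + 21.331)² = 24.0444913541²
eq3−eq1, eq3−eq2 (x²,y² cancel):
  -66.386·x + 114.194·y = -87.685579
  -16.726·x + 66.828·y = 5.785892
det = -66.386·66.828 − 114.194·-16.726 = -2526.434764
x = (-87.685579·66.828 − 114.194·5.785892) / -2526.434764 = 2.580936
y = (-66.386·5.785892 − -87.685579·-16.726) / -2526.434764 = 0.732547

x=2.581 y=0.733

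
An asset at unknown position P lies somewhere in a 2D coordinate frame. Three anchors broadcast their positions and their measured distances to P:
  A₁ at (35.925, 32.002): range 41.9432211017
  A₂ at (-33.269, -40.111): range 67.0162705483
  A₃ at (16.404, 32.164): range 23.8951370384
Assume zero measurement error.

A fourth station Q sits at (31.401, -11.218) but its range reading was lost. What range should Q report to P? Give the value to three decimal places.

47.709

eq1: (x − 35.925)² + (y − 32.002)² = 41.9432211017²
eq2: (x + 33.269)² + (y + 40.111)² = 67.0162705483²
eq3: (x − 16.404)² + (y − 32.164)² = 23.8951370384²
eq3−eq1, eq3−eq2 (x²,y² cancel):
  39.042·x − 0.324·y = -177.136705
  -99.346·x − 144.550·y = -2508.098374
det = 39.042·-144.550 − -0.324·-99.346 = -5675.709204
x = (-177.136705·-144.550 − -0.324·-2508.098374) / -5675.709204 = -4.368174
y = (39.042·-2508.098374 − -177.136705·-99.346) / -5675.709204 = 20.353227
|P − Q| = √((-4.368174 − 31.401)² + (20.353227 − -11.218)²) = 47.709289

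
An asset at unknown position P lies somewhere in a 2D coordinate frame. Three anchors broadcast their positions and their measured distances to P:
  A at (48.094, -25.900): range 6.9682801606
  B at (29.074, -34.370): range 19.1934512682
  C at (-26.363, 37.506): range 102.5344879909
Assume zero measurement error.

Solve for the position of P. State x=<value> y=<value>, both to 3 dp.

x=48.209 y=-32.867

eq1: (x − 48.094)² + (y + 25.900)² = 6.9682801606²
eq2: (x − 29.074)² + (y + 34.370)² = 19.1934512682²
eq3: (x + 26.363)² + (y − 37.506)² = 102.5344879909²
eq1−eq3, eq1−eq2 (x²,y² cancel):
  -148.914·x + 126.812·y = -11346.899330
  -38.040·x − 16.940·y = -1277.080103
det = -148.914·-16.940 − 126.812·-38.040 = 7346.531640
x = (-11346.899330·-16.940 − 126.812·-1277.080103) / 7346.531640 = 48.208539
y = (-148.914·-1277.080103 − -11346.899330·-38.040) / 7346.531640 = -32.867339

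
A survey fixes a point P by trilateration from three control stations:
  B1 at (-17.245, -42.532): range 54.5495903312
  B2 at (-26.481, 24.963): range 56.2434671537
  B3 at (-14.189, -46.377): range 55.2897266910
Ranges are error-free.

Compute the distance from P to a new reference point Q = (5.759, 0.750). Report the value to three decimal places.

eq1: (x + 17.245)² + (y + 42.532)² = 54.5495903312²
eq2: (x + 26.481)² + (y − 24.963)² = 56.2434671537²
eq3: (x + 14.189)² + (y + 46.377)² = 55.2897266910²
eq2−eq3, eq2−eq1 (x²,y² cancel):
  24.584·x − 142.680·y = 1134.132840
  18.472·x − 134.990·y = 969.636111
det = 24.584·-134.990 − -142.680·18.472 = -683.009200
x = (1134.132840·-134.990 − -142.680·969.636111) / -683.009200 = 21.594016
y = (24.584·969.636111 − 1134.132840·18.472) / -683.009200 = -4.228102
|P − Q| = √((21.594016 − 5.759)² + (-4.228102 − 0.750)²) = 16.599073

16.599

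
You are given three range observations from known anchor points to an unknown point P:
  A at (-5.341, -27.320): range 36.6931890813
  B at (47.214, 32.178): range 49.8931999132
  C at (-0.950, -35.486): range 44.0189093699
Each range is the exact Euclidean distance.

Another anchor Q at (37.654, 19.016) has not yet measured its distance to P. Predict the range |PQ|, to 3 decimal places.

35.890

eq1: (x + 5.341)² + (y + 27.320)² = 36.6931890813²
eq2: (x − 47.214)² + (y − 32.178)² = 49.8931999132²
eq3: (x + 0.950)² + (y + 35.486)² = 44.0189093699²
eq3−eq1, eq3−eq2 (x²,y² cancel):
  -8.782·x + 16.332·y = 106.024242
  96.328·x + 135.328·y = 1452.759769
det = -8.782·135.328 − 16.332·96.328 = -2761.679392
x = (106.024242·135.328 − 16.332·1452.759769) / -2761.679392 = 3.395913
y = (-8.782·1452.759769 − 106.024242·96.328) / -2761.679392 = 8.317852
|P − Q| = √((3.395913 − 37.654)² + (8.317852 − 19.016)²) = 35.889649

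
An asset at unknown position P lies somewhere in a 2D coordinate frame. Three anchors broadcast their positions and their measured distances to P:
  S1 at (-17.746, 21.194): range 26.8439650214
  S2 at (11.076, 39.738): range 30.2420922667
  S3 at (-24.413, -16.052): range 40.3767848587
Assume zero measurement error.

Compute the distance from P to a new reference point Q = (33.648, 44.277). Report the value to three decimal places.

43.810

eq1: (x + 17.746)² + (y − 21.194)² = 26.8439650214²
eq2: (x − 11.076)² + (y − 39.738)² = 30.2420922667²
eq3: (x + 24.413)² + (y + 16.052)² = 40.3767848587²
eq3−eq1, eq3−eq2 (x²,y² cancel):
  13.334·x + 74.492·y = 820.131176
  70.978·x + 111.580·y = 1563.825758
det = 13.334·111.580 − 74.492·70.978 = -3799.485456
x = (820.131176·111.580 − 74.492·1563.825758) / -3799.485456 = 6.575172
y = (13.334·1563.825758 − 820.131176·70.978) / -3799.485456 = 9.832705
|P − Q| = √((6.575172 − 33.648)² + (9.832705 − 44.277)²) = 43.810358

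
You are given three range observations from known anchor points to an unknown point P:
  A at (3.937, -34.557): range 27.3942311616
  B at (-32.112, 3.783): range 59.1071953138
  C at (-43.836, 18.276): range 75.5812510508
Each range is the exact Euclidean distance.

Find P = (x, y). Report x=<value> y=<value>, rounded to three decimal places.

eq1: (x − 3.937)² + (y + 34.557)² = 27.3942311616²
eq2: (x + 32.112)² + (y − 3.783)² = 59.1071953138²
eq3: (x + 43.836)² + (y − 18.276)² = 75.5812510508²
eq2−eq1, eq2−eq3 (x²,y² cancel):
  72.098·x − 76.680·y = 2907.411222
  -23.448·x + 28.986·y = -1008.749534
det = 72.098·28.986 − -76.680·-23.448 = 291.839988
x = (2907.411222·28.986 − -76.680·-1008.749534) / 291.839988 = 23.722957
y = (72.098·-1008.749534 − 2907.411222·-23.448) / 291.839988 = -15.610765

x=23.723 y=-15.611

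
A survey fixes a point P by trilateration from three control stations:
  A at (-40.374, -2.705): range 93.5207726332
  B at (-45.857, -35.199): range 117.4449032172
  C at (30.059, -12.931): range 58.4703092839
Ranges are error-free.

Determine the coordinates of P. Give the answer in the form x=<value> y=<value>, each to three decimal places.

eq1: (x + 40.374)² + (y + 2.705)² = 93.5207726332²
eq2: (x + 45.857)² + (y + 35.199)² = 117.4449032172²
eq3: (x − 30.059)² + (y + 12.931)² = 58.4703092839²
eq1−eq2, eq1−eq3 (x²,y² cancel):
  -10.966·x − 64.988·y = -3342.713229
  140.866·x − 20.452·y = 4760.735187
det = -10.966·-20.452 − -64.988·140.866 = 9378.876240
x = (-3342.713229·-20.452 − -64.988·4760.735187) / 9378.876240 = 40.277302
y = (-10.966·4760.735187 − -3342.713229·140.866) / 9378.876240 = 44.639508

x=40.277 y=44.640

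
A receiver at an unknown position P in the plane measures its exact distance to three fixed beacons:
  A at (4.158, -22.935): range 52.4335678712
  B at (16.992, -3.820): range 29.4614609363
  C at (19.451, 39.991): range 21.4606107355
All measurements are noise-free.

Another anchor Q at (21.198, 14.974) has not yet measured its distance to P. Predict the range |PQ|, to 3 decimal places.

12.199

eq1: (x − 4.158)² + (y + 22.935)² = 52.4335678712²
eq2: (x − 16.992)² + (y + 3.820)² = 29.4614609363²
eq3: (x − 19.451)² + (y − 39.991)² = 21.4606107355²
eq2−eq3, eq2−eq1 (x²,y² cancel):
  4.918·x + 87.622·y = 2081.720885
  -25.668·x − 38.230·y = -1641.318634
det = 4.918·-38.230 − 87.622·-25.668 = 2061.066356
x = (2081.720885·-38.230 − 87.622·-1641.318634) / 2061.066356 = 31.164175
y = (4.918·-1641.318634 − 2081.720885·-25.668) / 2061.066356 = 22.008805
|P − Q| = √((31.164175 − 21.198)² + (22.008805 − 14.974)²) = 12.198898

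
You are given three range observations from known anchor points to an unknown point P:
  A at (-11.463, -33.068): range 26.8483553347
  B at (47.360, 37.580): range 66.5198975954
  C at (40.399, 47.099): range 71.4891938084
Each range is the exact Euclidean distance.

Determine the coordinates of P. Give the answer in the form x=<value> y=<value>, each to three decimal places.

eq1: (x + 11.463)² + (y + 33.068)² = 26.8483553347²
eq2: (x − 47.360)² + (y − 37.580)² = 66.5198975954²
eq3: (x − 40.399)² + (y − 47.099)² = 71.4891938084²
eq2−eq1, eq2−eq3 (x²,y² cancel):
  -117.646·x − 141.296·y = 1273.729585
  -13.922·x + 19.038·y = -490.639053
det = -117.646·19.038 − -141.296·-13.922 = -4206.867460
x = (1273.729585·19.038 − -141.296·-490.639053) / -4206.867460 = 10.714878
y = (-117.646·-490.639053 − 1273.729585·-13.922) / -4206.867460 = -17.936050

x=10.715 y=-17.936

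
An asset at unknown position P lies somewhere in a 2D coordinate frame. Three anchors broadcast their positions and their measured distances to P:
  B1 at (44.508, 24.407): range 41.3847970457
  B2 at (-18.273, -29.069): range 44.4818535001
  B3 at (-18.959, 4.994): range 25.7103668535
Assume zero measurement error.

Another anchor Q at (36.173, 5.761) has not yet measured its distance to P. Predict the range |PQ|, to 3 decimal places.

eq1: (x − 44.508)² + (y − 24.407)² = 41.3847970457²
eq2: (x + 18.273)² + (y + 29.069)² = 44.4818535001²
eq3: (x + 18.959)² + (y − 4.994)² = 25.7103668535²
eq1−eq3, eq1−eq2 (x²,y² cancel):
  -126.934·x − 38.826·y = -1140.601533
  -125.562·x − 106.952·y = -1663.688287
det = -126.934·-106.952 − -38.826·-125.562 = 8700.774956
x = (-1140.601533·-106.952 − -38.826·-1663.688287) / 8700.774956 = 6.596568
y = (-126.934·-1663.688287 − -1140.601533·-125.562) / 8700.774956 = 7.811074
|P − Q| = √((6.596568 − 36.173)² + (7.811074 − 5.761)²) = 29.647397

29.647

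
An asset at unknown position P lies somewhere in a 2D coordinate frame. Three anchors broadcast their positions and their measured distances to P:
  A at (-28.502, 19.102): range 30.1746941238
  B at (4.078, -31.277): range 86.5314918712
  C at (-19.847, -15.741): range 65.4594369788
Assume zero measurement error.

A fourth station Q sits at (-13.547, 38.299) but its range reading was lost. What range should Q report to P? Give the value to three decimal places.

eq1: (x + 28.502)² + (y − 19.102)² = 30.1746941238²
eq2: (x − 4.078)² + (y + 31.277)² = 86.5314918712²
eq3: (x + 19.847)² + (y + 15.741)² = 65.4594369788²
eq2−eq1, eq2−eq3 (x²,y² cancel):
  -65.160·x + 100.758·y = 6759.556515
  -47.850·x + 31.072·y = 2849.562873
det = -65.160·31.072 − 100.758·-47.850 = 2796.618780
x = (6759.556515·31.072 − 100.758·2849.562873) / 2796.618780 = -27.563040
y = (-65.160·2849.562873 − 6759.556515·-47.850) / 2796.618780 = 49.262082
|P − Q| = √((-27.563040 − -13.547)² + (49.262082 − 38.299)²) = 17.794340

17.794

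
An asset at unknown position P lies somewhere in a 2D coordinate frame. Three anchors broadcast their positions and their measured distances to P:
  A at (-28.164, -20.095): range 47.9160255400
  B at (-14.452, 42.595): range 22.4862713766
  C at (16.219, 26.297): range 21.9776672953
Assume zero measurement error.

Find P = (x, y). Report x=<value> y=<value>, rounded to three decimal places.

eq1: (x + 28.164)² + (y + 20.095)² = 47.9160255400²
eq2: (x + 14.452)² + (y − 42.595)² = 22.4862713766²
eq3: (x − 16.219)² + (y − 26.297)² = 21.9776672953²
eq1−eq3, eq1−eq2 (x²,y² cancel):
  88.766·x + 92.784·y = 1570.495893
  27.424·x + 125.380·y = 2616.487511
det = 88.766·125.380 − 92.784·27.424 = 8584.972664
x = (1570.495893·125.380 − 92.784·2616.487511) / 8584.972664 = -5.341823
y = (88.766·2616.487511 − 1570.495893·27.424) / 8584.972664 = 22.036861

x=-5.342 y=22.037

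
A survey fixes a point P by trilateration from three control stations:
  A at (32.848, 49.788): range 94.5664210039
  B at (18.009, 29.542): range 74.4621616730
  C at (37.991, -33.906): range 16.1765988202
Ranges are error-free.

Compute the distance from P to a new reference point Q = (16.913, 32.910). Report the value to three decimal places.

77.930

eq1: (x − 32.848)² + (y − 49.788)² = 94.5664210039²
eq2: (x − 18.009)² + (y − 29.542)² = 74.4621616730²
eq3: (x − 37.991)² + (y + 33.906)² = 16.1765988202²
eq3−eq2, eq3−eq1 (x²,y² cancel):
  -39.964·x + 126.896·y = -6678.810244
  -10.286·x + 167.388·y = -7716.222501
det = -39.964·167.388 − 126.896·-10.286 = -5384.241776
x = (-6678.810244·167.388 − 126.896·-7716.222501) / -5384.241776 = 25.777988
y = (-39.964·-7716.222501 − -6678.810244·-10.286) / -5384.241776 = -44.513765
|P − Q| = √((25.777988 − 16.913)² + (-44.513765 − 32.910)²) = 77.929631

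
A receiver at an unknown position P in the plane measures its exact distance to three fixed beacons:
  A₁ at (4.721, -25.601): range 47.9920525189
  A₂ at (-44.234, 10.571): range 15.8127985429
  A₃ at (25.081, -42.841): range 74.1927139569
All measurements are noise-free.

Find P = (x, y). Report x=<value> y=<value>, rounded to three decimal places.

x=-38.147 y=-4.023

eq1: (x − 4.721)² + (y + 25.601)² = 47.9920525189²
eq2: (x + 44.234)² + (y − 10.571)² = 15.8127985429²
eq3: (x − 25.081)² + (y + 42.841)² = 74.1927139569²
eq3−eq1, eq3−eq2 (x²,y² cancel):
  -40.720·x + 34.480·y = 1414.612899
  -138.630·x + 106.824·y = 4858.499162
det = -40.720·106.824 − 34.480·-138.630 = 430.089120
x = (1414.612899·106.824 − 34.480·4858.499162) / 430.089120 = -38.146612
y = (-40.720·4858.499162 − 1414.612899·-138.630) / 430.089120 = -4.023119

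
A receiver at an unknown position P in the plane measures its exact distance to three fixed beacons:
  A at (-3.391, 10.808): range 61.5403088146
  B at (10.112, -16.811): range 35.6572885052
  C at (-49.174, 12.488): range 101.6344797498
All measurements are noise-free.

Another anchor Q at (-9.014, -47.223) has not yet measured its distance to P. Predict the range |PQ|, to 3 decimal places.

55.813

eq1: (x + 3.391)² + (y − 10.808)² = 61.5403088146²
eq2: (x − 10.112)² + (y + 16.811)² = 35.6572885052²
eq3: (x + 49.174)² + (y − 12.488)² = 101.6344797498²
eq2−eq1, eq2−eq3 (x²,y² cancel):
  -27.006·x + 55.238·y = -2772.317905
  -118.572·x + 58.598·y = -6868.955095
det = -27.006·58.598 − 55.238·-118.572 = 4967.182548
x = (-2772.317905·58.598 − 55.238·-6868.955095) / 4967.182548 = 43.681716
y = (-27.006·-6868.955095 − -2772.317905·-118.572) / 4967.182548 = -28.832497
|P − Q| = √((43.681716 − -9.014)² + (-28.832497 − -47.223)²) = 55.812625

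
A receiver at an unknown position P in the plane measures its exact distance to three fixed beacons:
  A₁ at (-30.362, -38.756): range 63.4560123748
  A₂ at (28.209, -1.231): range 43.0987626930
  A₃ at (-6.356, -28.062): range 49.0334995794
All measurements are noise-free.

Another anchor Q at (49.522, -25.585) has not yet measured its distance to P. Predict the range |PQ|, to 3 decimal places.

eq1: (x + 30.362)² + (y + 38.756)² = 63.4560123748²
eq2: (x − 28.209)² + (y + 1.231)² = 43.0987626930²
eq3: (x + 6.356)² + (y + 28.062)² = 49.0334995794²
eq3−eq2, eq3−eq1 (x²,y² cancel):
  69.130·x + 53.662·y = 516.169197
  -48.012·x − 21.388·y = -26.377426
det = 69.130·-21.388 − 53.662·-48.012 = 1097.867504
x = (516.169197·-21.388 − 53.662·-26.377426) / 1097.867504 = -8.766414
y = (69.130·-26.377426 − 516.169197·-48.012) / 1097.867504 = 20.912218
|P − Q| = √((-8.766414 − 49.522)² + (20.912218 − -25.585)²) = 74.562259

74.562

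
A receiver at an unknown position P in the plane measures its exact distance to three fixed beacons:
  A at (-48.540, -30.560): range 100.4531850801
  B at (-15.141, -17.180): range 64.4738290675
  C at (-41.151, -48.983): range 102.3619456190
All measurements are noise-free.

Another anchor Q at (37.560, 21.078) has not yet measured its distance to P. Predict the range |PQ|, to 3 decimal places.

eq1: (x + 48.540)² + (y + 30.560)² = 100.4531850801²
eq2: (x + 15.141)² + (y + 17.180)² = 64.4738290675²
eq3: (x + 41.151)² + (y + 48.983)² = 102.3619456190²
eq3−eq2, eq3−eq1 (x²,y² cancel):
  52.020·x + 63.606·y = 2752.756467
  -14.778·x + 36.846·y = -415.568372
det = 52.020·36.846 − 63.606·-14.778 = 2856.698388
x = (2752.756467·36.846 − 63.606·-415.568372) / 2856.698388 = 44.758210
y = (52.020·-415.568372 − 2752.756467·-14.778) / 2856.698388 = 6.672867
|P − Q| = √((44.758210 − 37.560)² + (6.672867 − 21.078)²) = 16.103481

16.103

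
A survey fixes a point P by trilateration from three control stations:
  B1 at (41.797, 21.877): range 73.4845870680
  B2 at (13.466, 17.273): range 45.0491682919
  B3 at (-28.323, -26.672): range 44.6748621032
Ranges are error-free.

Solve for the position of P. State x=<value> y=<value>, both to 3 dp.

eq1: (x − 41.797)² + (y − 21.877)² = 73.4845870680²
eq2: (x − 13.466)² + (y − 17.273)² = 45.0491682919²
eq3: (x + 28.323)² + (y + 26.672)² = 44.6748621032²
eq2−eq3, eq2−eq1 (x²,y² cancel):
  -83.578·x − 87.890·y = 1067.482488
  56.662·x + 9.208·y = -1624.654320
det = -83.578·9.208 − -87.890·56.662 = 4210.436956
x = (1067.482488·9.208 − -87.890·-1624.654320) / 4210.436956 = -31.579024
y = (-83.578·-1624.654320 − 1067.482488·56.662) / 4210.436956 = 17.884050

x=-31.579 y=17.884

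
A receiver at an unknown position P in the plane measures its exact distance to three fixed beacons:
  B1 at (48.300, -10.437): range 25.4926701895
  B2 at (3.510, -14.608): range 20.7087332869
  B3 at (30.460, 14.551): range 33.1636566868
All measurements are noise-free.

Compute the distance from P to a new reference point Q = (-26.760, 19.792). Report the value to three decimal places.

eq1: (x − 48.300)² + (y + 10.437)² = 25.4926701895²
eq2: (x − 3.510)² + (y + 14.608)² = 20.7087332869²
eq3: (x − 30.460)² + (y − 14.551)² = 33.1636566868²
eq2−eq3, eq2−eq1 (x²,y² cancel):
  53.900·x + 58.318·y = 242.852947
  89.580·x + 8.342·y = 1995.082606
det = 53.900·8.342 − 58.318·89.580 = -4774.492640
x = (242.852947·8.342 − 58.318·1995.082606) / -4774.492640 = 23.944607
y = (53.900·1995.082606 − 242.852947·89.580) / -4774.492640 = -17.966346
|P − Q| = √((23.944607 − -26.760)² + (-17.966346 − 19.792)²) = 63.219062

63.219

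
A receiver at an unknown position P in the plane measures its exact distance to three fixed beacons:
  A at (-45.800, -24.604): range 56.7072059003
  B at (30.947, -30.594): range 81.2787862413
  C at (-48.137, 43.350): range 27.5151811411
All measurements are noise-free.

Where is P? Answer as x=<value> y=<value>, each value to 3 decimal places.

x=-25.159 y=28.213

eq1: (x + 45.800)² + (y + 24.604)² = 56.7072059003²
eq2: (x − 30.947)² + (y + 30.594)² = 81.2787862413²
eq3: (x + 48.137)² + (y − 43.350)² = 27.5151811411²
eq2−eq3, eq2−eq1 (x²,y² cancel):
  -158.168·x + 147.888·y = 8151.839524
  -153.494·x + 11.980·y = 4199.821063
det = -158.168·11.980 − 147.888·-153.494 = 20805.068032
x = (8151.839524·11.980 − 147.888·4199.821063) / 20805.068032 = -25.159451
y = (-158.168·4199.821063 − 8151.839524·-153.494) / 20805.068032 = 28.213374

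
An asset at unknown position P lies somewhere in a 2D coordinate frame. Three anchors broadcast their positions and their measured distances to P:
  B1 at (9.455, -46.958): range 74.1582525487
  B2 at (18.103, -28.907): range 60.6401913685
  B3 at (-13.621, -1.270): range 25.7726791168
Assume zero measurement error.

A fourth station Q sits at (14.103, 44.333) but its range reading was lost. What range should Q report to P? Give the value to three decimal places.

eq1: (x − 9.455)² + (y + 46.958)² = 74.1582525487²
eq2: (x − 18.103)² + (y + 28.907)² = 60.6401913685²
eq3: (x + 13.621)² + (y + 1.270)² = 25.7726791168²
eq2−eq1, eq2−eq3 (x²,y² cancel):
  -17.296·x − 36.102·y = -691.096081
  -63.448·x + 55.274·y = 2036.813103
det = -17.296·55.274 − -36.102·-63.448 = -3246.618800
x = (-691.096081·55.274 − -36.102·2036.813103) / -3246.618800 = -10.883132
y = (-17.296·2036.813103 − -691.096081·-63.448) / -3246.618800 = 24.356843
|P − Q| = √((-10.883132 − 14.103)² + (24.356843 − 44.333)²) = 31.989899

31.990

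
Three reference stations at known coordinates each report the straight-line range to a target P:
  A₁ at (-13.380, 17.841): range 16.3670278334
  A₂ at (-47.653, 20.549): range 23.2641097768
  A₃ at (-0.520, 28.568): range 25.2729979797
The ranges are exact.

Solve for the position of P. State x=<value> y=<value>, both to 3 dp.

eq1: (x + 13.380)² + (y − 17.841)² = 16.3670278334²
eq2: (x + 47.653)² + (y − 20.549)² = 23.2641097768²
eq3: (x + 0.520)² + (y − 28.568)² = 25.2729979797²
eq3−eq2, eq3−eq1 (x²,y² cancel):
  -94.266·x − 16.038·y = 1974.174409
  -25.720·x − 21.454·y = 51.769484
det = -94.266·-21.454 − -16.038·-25.720 = 1609.885404
x = (1974.174409·-21.454 − -16.038·51.769484) / 1609.885404 = -25.792928
y = (-94.266·51.769484 − 1974.174409·-25.720) / 1609.885404 = 28.508653

x=-25.793 y=28.509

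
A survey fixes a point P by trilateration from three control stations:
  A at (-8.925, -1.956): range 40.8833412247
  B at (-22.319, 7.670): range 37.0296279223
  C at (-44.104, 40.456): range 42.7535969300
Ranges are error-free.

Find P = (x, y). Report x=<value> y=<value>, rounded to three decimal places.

x=-1.408 y=38.230

eq1: (x + 8.925)² + (y + 1.956)² = 40.8833412247²
eq2: (x + 22.319)² + (y − 7.670)² = 37.0296279223²
eq3: (x + 44.104)² + (y − 40.456)² = 42.7535969300²
eq2−eq1, eq2−eq3 (x²,y² cancel):
  26.788·x − 19.252·y = -773.739346
  -43.570·x + 65.572·y = 2568.207385
det = 26.788·65.572 − -19.252·-43.570 = 917.733096
x = (-773.739346·65.572 − -19.252·2568.207385) / 917.733096 = -1.408370
y = (26.788·2568.207385 − -773.739346·-43.570) / 917.733096 = 38.230414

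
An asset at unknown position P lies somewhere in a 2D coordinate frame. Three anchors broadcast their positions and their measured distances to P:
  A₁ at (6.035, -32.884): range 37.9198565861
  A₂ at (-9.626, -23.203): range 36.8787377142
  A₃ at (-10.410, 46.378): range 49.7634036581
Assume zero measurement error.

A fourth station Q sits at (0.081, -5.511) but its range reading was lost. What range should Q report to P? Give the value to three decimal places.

17.984

eq1: (x − 6.035)² + (y + 32.884)² = 37.9198565861²
eq2: (x + 9.626)² + (y + 23.203)² = 36.8787377142²
eq3: (x + 10.410)² + (y − 46.378)² = 49.7634036581²
eq1−eq2, eq1−eq3 (x²,y² cancel):
  -31.322·x + 19.362·y = -408.865368
  -32.890·x + 158.524·y = 103.027483
det = -31.322·158.524 − 19.362·-32.890 = -4328.472548
x = (-408.865368·158.524 − 19.362·103.027483) / -4328.472548 = 15.434958
y = (-31.322·103.027483 − -408.865368·-32.890) / -4328.472548 = 3.852308
|P − Q| = √((15.434958 − 0.081)² + (3.852308 − -5.511)²) = 17.983758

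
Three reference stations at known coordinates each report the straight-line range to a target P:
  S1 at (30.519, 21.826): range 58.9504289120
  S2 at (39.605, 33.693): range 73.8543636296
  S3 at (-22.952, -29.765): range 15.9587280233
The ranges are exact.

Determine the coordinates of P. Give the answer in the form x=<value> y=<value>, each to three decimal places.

x=-9.117 y=-21.810

eq1: (x − 30.519)² + (y − 21.826)² = 58.9504289120²
eq2: (x − 39.605)² + (y − 33.693)² = 73.8543636296²
eq3: (x + 22.952)² + (y + 29.765)² = 15.9587280233²
eq3−eq1, eq3−eq2 (x²,y² cancel):
  106.942·x + 103.182·y = -3225.437961
  125.114·x + 126.916·y = -3908.761282
det = 106.942·126.916 − 103.182·125.114 = 663.138124
x = (-3225.437961·126.916 − 103.182·-3908.761282) / 663.138124 = -9.117071
y = (106.942·-3908.761282 − -3225.437961·125.114) / 663.138124 = -21.810394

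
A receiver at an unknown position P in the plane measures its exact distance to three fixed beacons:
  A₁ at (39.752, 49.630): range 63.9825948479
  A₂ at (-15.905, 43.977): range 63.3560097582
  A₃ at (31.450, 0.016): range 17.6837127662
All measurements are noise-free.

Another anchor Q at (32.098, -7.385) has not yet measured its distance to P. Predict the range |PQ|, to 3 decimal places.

eq1: (x − 39.752)² + (y − 49.630)² = 63.9825948479²
eq2: (x + 15.905)² + (y − 43.977)² = 63.3560097582²
eq3: (x − 31.450)² + (y − 0.016)² = 17.6837127662²
eq3−eq1, eq3−eq2 (x²,y² cancel):
  16.604·x + 99.228·y = -726.803098
  -94.710·x + 87.922·y = -2503.427477
det = 16.604·87.922 − 99.228·-94.710 = 10857.740768
x = (-726.803098·87.922 − 99.228·-2503.427477) / 10857.740768 = 16.993233
y = (16.604·-2503.427477 − -726.803098·-94.710) / 10857.740768 = -10.168085
|P − Q| = √((16.993233 − 32.098)² + (-10.168085 − -7.385)²) = 15.359022

15.359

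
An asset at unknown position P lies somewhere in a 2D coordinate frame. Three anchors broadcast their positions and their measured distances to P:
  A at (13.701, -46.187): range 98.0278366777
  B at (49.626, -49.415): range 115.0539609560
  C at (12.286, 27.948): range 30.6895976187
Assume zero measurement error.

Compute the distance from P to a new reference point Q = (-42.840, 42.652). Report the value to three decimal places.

33.290

eq1: (x − 13.701)² + (y + 46.187)² = 98.0278366777²
eq2: (x − 49.626)² + (y + 49.415)² = 115.0539609560²
eq3: (x − 12.286)² + (y − 27.948)² = 30.6895976187²
eq3−eq1, eq3−eq2 (x²,y² cancel):
  2.830·x − 148.270·y = -7278.685492
  74.680·x − 154.726·y = -8323.016929
det = 2.830·-154.726 − -148.270·74.680 = 10634.929020
x = (-7278.685492·-154.726 − -148.270·-8323.016929) / 10634.929020 = -10.141283
y = (2.830·-8323.016929 − -7278.685492·74.680) / 10634.929020 = 48.897185
|P − Q| = √((-10.141283 − -42.840)² + (48.897185 − 42.652)²) = 33.289764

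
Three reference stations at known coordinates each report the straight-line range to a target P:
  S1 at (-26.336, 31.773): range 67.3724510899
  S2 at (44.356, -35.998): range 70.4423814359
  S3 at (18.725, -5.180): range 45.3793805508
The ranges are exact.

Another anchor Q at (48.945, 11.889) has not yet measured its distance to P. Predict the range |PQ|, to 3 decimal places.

eq1: (x + 26.336)² + (y − 31.773)² = 67.3724510899²
eq2: (x − 44.356)² + (y + 35.998)² = 70.4423814359²
eq3: (x − 18.725)² + (y + 5.180)² = 45.3793805508²
eq1−eq2, eq1−eq3 (x²,y² cancel):
  141.384·x − 135.542·y = 1137.120378
  90.122·x − 73.906·y = 1154.108587
det = 141.384·-73.906 − -135.542·90.122 = 1766.190220
x = (1137.120378·-73.906 − -135.542·1154.108587) / 1766.190220 = 40.986620
y = (141.384·1154.108587 − 1137.120378·90.122) / 1766.190220 = 34.363754
|P − Q| = √((40.986620 − 48.945)² + (34.363754 − 11.889)²) = 23.842197

23.842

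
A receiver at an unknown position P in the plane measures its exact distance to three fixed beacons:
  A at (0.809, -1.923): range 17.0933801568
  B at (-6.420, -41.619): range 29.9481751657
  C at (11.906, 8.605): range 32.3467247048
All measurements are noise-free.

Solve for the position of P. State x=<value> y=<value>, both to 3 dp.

x=-12.740 y=-12.345

eq1: (x − 0.809)² + (y + 1.923)² = 17.0933801568²
eq2: (x + 6.420)² + (y + 41.619)² = 29.9481751657²
eq3: (x − 11.906)² + (y − 8.605)² = 32.3467247048²
eq2−eq1, eq2−eq3 (x²,y² cancel):
  14.458·x + 79.392·y = -1164.295600
  36.652·x + 100.448·y = -1706.976103
det = 14.458·100.448 − 79.392·36.652 = -1457.598400
x = (-1164.295600·100.448 − 79.392·-1706.976103) / -1457.598400 = -12.739505
y = (14.458·-1706.976103 − -1164.295600·36.652) / -1457.598400 = -12.345171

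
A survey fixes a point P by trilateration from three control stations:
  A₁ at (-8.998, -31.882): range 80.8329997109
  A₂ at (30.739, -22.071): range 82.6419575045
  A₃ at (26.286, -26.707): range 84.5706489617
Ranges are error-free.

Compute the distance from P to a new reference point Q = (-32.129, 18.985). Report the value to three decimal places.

eq1: (x + 8.998)² + (y + 31.882)² = 80.8329997109²
eq2: (x − 30.739)² + (y + 22.071)² = 82.6419575045²
eq3: (x − 26.286)² + (y + 26.707)² = 84.5706489617²
eq1−eq3, eq1−eq2 (x²,y² cancel):
  70.568·x + 10.350·y = -311.429107
  79.474·x + 19.622·y = 38.869936
det = 70.568·19.622 − 10.350·79.474 = 562.129396
x = (-311.429107·19.622 − 10.350·38.869936) / 562.129396 = -11.586595
y = (70.568·38.869936 − -311.429107·79.474) / 562.129396 = 48.909541
|P − Q| = √((-11.586595 − -32.129)² + (48.909541 − 18.985)²) = 36.296949

36.297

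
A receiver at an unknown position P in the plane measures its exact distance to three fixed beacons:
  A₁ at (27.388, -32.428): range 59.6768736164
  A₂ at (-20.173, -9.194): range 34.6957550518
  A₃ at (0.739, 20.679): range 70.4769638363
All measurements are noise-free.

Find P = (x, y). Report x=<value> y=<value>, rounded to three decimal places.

eq1: (x − 27.388)² + (y + 32.428)² = 59.6768736164²
eq2: (x + 20.173)² + (y + 9.194)² = 34.6957550518²
eq3: (x − 0.739)² + (y − 20.679)² = 70.4769638363²
eq1−eq3, eq1−eq2 (x²,y² cancel):
  -53.298·x + 106.214·y = -2779.183753
  -95.122·x + 46.468·y = 1047.335663
det = -53.298·46.468 − 106.214·-95.122 = 7626.636644
x = (-2779.183753·46.468 − 106.214·1047.335663) / 7626.636644 = -31.519113
y = (-53.298·1047.335663 − -2779.183753·-95.122) / 7626.636644 = -41.982125

x=-31.519 y=-41.982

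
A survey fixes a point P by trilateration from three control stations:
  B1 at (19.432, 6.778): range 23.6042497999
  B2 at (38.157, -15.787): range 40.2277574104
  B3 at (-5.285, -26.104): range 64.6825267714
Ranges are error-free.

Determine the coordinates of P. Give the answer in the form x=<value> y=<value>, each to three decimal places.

x=35.211 y=24.333

eq1: (x − 19.432)² + (y − 6.778)² = 23.6042497999²
eq2: (x − 38.157)² + (y + 15.787)² = 40.2277574104²
eq3: (x + 5.285)² + (y + 26.104)² = 64.6825267714²
eq3−eq1, eq3−eq2 (x²,y² cancel):
  49.434·x + 65.764·y = 3340.862528
  86.884·x + 20.634·y = 3561.392780
det = 49.434·20.634 − 65.764·86.884 = -4693.818220
x = (3340.862528·20.634 − 65.764·3561.392780) / -4693.818220 = 35.211435
y = (49.434·3561.392780 − 3340.862528·86.884) / -4693.818220 = 24.332772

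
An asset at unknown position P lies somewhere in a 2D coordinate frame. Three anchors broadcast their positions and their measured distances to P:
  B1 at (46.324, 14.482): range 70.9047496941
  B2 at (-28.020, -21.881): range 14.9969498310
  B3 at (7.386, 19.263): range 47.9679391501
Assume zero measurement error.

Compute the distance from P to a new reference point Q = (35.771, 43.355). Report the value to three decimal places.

eq1: (x − 46.324)² + (y − 14.482)² = 70.9047496941²
eq2: (x + 28.020)² + (y + 21.881)² = 14.9969498310²
eq3: (x − 7.386)² + (y − 19.263)² = 47.9679391501²
eq2−eq1, eq2−eq3 (x²,y² cancel):
  148.688·x + 72.726·y = -3710.832286
  70.812·x + 82.288·y = -2914.297078
det = 148.688·82.288 − 72.726·70.812 = 7085.364632
x = (-3710.832286·82.288 − 72.726·-2914.297078) / 7085.364632 = -13.183767
y = (148.688·-2914.297078 − -3710.832286·70.812) / 7085.364632 = -24.070680
|P − Q| = √((-13.183767 − 35.771)² + (-24.070680 − 43.355)²) = 83.323416

83.323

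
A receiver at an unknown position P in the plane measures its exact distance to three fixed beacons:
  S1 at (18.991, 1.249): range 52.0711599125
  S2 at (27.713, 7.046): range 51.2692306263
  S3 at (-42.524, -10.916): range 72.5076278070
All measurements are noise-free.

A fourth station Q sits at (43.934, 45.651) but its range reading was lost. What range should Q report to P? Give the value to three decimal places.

45.782

eq1: (x − 18.991)² + (y − 1.249)² = 52.0711599125²
eq2: (x − 27.713)² + (y − 7.046)² = 51.2692306263²
eq3: (x + 42.524)² + (y + 10.916)² = 72.5076278070²
eq3−eq1, eq3−eq2 (x²,y² cancel):
  123.030·x + 24.330·y = 980.718846
  140.474·x + 35.924·y = 1519.028934
det = 123.030·35.924 − 24.330·140.474 = 1001.997300
x = (980.718846·35.924 − 24.330·1519.028934) / 1001.997300 = -1.723188
y = (123.030·1519.028934 − 980.718846·140.474) / 1001.997300 = 49.022718
|P − Q| = √((-1.723188 − 43.934)² + (49.022718 − 45.651)²) = 45.781517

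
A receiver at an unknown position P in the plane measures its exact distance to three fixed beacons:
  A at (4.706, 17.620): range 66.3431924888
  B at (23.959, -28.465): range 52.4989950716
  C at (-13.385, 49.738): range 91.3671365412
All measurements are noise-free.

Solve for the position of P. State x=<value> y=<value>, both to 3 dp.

eq1: (x − 4.706)² + (y − 17.620)² = 66.3431924888²
eq2: (x − 23.959)² + (y + 28.465)² = 52.4989950716²
eq3: (x + 13.385)² + (y − 49.738)² = 91.3671365412²
eq1−eq2, eq1−eq3 (x²,y² cancel):
  38.506·x − 92.170·y = 2696.953776
  -36.182·x + 64.236·y = -1626.118417
det = 38.506·64.236 − -92.170·-36.182 = -861.423524
x = (2696.953776·64.236 − -92.170·-1626.118417) / -861.423524 = -27.120444
y = (38.506·-1626.118417 − 2696.953776·-36.182) / -861.423524 = -40.590795

x=-27.120 y=-40.591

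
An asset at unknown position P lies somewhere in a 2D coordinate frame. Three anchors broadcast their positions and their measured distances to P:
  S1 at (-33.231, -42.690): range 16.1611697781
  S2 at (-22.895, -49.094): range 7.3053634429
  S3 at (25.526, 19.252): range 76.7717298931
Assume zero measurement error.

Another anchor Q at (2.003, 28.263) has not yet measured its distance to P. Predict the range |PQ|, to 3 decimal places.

75.294

eq1: (x + 33.231)² + (y + 42.690)² = 16.1611697781²
eq2: (x + 22.895)² + (y + 49.094)² = 7.3053634429²
eq3: (x − 25.526)² + (y − 19.252)² = 76.7717298931²
eq3−eq1, eq3−eq2 (x²,y² cancel):
  -117.514·x − 123.884·y = 7537.234383
  -96.842·x − 136.692·y = 7752.715857
det = -117.514·-136.692 − -123.884·-96.842 = 4066.049360
x = (7537.234383·-136.692 − -123.884·7752.715857) / 4066.049360 = -17.176917
y = (-117.514·7752.715857 − 7537.234383·-96.842) / 4066.049360 = -44.547368
|P − Q| = √((-17.176917 − 2.003)² + (-44.547368 − 28.263)²) = 75.294216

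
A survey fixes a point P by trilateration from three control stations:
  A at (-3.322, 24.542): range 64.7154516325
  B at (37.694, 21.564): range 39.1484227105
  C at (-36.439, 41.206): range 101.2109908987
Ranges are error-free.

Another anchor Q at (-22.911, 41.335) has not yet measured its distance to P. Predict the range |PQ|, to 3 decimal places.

90.513

eq1: (x + 3.322)² + (y − 24.542)² = 64.7154516325²
eq2: (x − 37.694)² + (y − 21.564)² = 39.1484227105²
eq3: (x + 36.439)² + (y − 41.206)² = 101.2109908987²
eq3−eq2, eq3−eq1 (x²,y² cancel):
  148.266·x − 39.284·y = 7571.174253
  66.234·x − 33.328·y = 3643.185290
det = 148.266·-33.328 − -39.284·66.234 = -2339.472792
x = (7571.174253·-33.328 − -39.284·3643.185290) / -2339.472792 = 46.682827
y = (148.266·3643.185290 − 7571.174253·66.234) / -2339.472792 = -16.538493
|P − Q| = √((46.682827 − -22.911)² + (-16.538493 − 41.335)²) = 90.513215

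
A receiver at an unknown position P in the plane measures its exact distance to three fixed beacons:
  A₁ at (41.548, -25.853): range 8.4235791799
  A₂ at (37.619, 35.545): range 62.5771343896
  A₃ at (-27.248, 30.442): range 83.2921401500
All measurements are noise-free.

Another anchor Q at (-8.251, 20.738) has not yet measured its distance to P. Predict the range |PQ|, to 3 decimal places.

63.120

eq1: (x − 41.548)² + (y + 25.853)² = 8.4235791799²
eq2: (x − 37.619)² + (y − 35.545)² = 62.5771343896²
eq3: (x + 27.248)² + (y − 30.442)² = 83.2921401500²
eq1−eq2, eq1−eq3 (x²,y² cancel):
  -7.858·x + 122.796·y = -3560.918789
  -137.592·x + 112.590·y = -7592.068970
det = -7.858·112.590 − 122.796·-137.592 = 16011.015012
x = (-3560.918789·112.590 − 122.796·-7592.068970) / 16011.015012 = 33.186644
y = (-7.858·-7592.068970 − -3560.918789·-137.592) / 16011.015012 = -26.874965
|P − Q| = √((33.186644 − -8.251)² + (-26.874965 − 20.738)²) = 63.119511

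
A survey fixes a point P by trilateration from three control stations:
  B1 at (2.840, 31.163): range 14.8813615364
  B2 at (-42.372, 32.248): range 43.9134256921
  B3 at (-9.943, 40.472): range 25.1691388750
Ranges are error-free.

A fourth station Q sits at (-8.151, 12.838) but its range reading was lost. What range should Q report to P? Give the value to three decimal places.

7.988

eq1: (x − 2.840)² + (y − 31.163)² = 14.8813615364²
eq2: (x + 42.372)² + (y − 32.248)² = 43.9134256921²
eq3: (x + 9.943)² + (y − 40.472)² = 25.1691388750²
eq3−eq2, eq3−eq1 (x²,y² cancel):
  -64.858·x − 16.448·y = -196.429549
  25.566·x − 18.618·y = -345.617233
det = -64.858·-18.618 − -16.448·25.566 = 1628.035812
x = (-196.429549·-18.618 − -16.448·-345.617233) / 1628.035812 = -1.245419
y = (-64.858·-345.617233 − -196.429549·25.566) / 1628.035812 = 16.853413
|P − Q| = √((-1.245419 − -8.151)² + (16.853413 − 12.838)²) = 7.988153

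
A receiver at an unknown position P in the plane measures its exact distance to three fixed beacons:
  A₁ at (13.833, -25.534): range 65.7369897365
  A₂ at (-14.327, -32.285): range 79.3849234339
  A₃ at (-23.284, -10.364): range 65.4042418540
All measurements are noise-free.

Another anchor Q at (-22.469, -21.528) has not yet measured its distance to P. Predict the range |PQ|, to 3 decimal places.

eq1: (x − 13.833)² + (y + 25.534)² = 65.7369897365²
eq2: (x + 14.327)² + (y + 32.285)² = 79.3849234339²
eq3: (x + 23.284)² + (y + 10.364)² = 65.4042418540²
eq1−eq2, eq1−eq3 (x²,y² cancel):
  -56.320·x − 13.502·y = -1576.367140
  -74.234·x + 30.340·y = -150.142926
det = -56.320·30.340 − -13.502·-74.234 = -2711.056268
x = (-1576.367140·30.340 − -13.502·-150.142926) / -2711.056268 = 18.389220
y = (-56.320·-150.142926 − -1576.367140·-74.234) / -2711.056268 = 40.044904
|P − Q| = √((18.389220 − -22.469)² + (40.044904 − -21.528)²) = 73.895985

73.896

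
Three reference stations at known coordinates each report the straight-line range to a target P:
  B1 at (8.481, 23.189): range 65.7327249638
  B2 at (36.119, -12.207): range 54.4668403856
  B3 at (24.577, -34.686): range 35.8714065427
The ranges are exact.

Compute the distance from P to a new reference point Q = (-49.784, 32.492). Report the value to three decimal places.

eq1: (x − 8.481)² + (y − 23.189)² = 65.7327249638²
eq2: (x − 36.119)² + (y + 12.207)² = 54.4668403856²
eq3: (x − 24.577)² + (y + 34.686)² = 35.8714065427²
eq3−eq1, eq3−eq2 (x²,y² cancel):
  -32.192·x + 115.750·y = -4231.523767
  23.084·x + 44.958·y = -2033.433409
det = -32.192·44.958 − 115.750·23.084 = -4119.260936
x = (-4231.523767·44.958 − 115.750·-2033.433409) / -4119.260936 = -10.955623
y = (-32.192·-2033.433409 − -4231.523767·23.084) / -4119.260936 = -39.604382
|P − Q| = √((-10.955623 − -49.784)² + (-39.604382 − 32.492)²) = 81.887307

81.887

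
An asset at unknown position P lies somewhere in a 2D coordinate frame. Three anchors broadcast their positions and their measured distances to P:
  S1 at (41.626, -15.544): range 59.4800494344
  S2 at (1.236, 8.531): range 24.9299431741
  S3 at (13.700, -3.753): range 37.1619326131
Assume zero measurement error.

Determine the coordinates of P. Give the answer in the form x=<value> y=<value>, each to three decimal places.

eq1: (x − 41.626)² + (y + 15.544)² = 59.4800494344²
eq2: (x − 1.236)² + (y − 8.531)² = 24.9299431741²
eq3: (x − 13.700)² + (y + 3.753)² = 37.1619326131²
eq3−eq1, eq3−eq2 (x²,y² cancel):
  55.852·x − 23.582·y = -384.302242
  -24.928·x + 24.568·y = 632.037817
det = 55.852·24.568 − -23.582·-24.928 = 784.319840
x = (-384.302242·24.568 − -23.582·632.037817) / 784.319840 = 6.965498
y = (55.852·632.037817 − -384.302242·-24.928) / 784.319840 = 32.793624

x=6.965 y=32.794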